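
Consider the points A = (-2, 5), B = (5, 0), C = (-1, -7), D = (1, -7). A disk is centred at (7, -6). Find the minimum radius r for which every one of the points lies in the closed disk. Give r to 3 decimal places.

14.213

The required radius is the distance from (7, -6) to the farthest point.
Squared distances: 202, 40, 65, 37.
Maximum is 202, attained at A.
r = √202 ≈ 14.213.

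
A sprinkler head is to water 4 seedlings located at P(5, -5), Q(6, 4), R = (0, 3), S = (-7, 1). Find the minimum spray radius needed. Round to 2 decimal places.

7.11

A smallest enclosing disk is always determined by at most three of the input points on its boundary.
The minimum enclosing circle is determined by three boundary points: P, Q, S.
Their circumcentre is (1/19, 2/19) with r² = 18245/361.
The farthest remaining point R is at distance² 3026/361 ≤ 18245/361.
r = √(18245/361) ≈ 7.11.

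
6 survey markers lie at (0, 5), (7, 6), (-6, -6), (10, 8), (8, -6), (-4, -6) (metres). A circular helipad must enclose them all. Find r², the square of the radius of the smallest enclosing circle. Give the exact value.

A smallest enclosing disk is always determined by at most three of the input points on its boundary.
The farthest pair is (-6, -6)–(10, 8) with squared distance 452. The circle on this segment as diameter has centre (2, 1) and r² = 452/4 = 113.
Check (0, 5): distance² to centre = 20 ≤ 113, so it lies inside.
All remaining points lie in this disk, and no smaller disk contains both endpoints, so this is the minimum enclosing circle.

113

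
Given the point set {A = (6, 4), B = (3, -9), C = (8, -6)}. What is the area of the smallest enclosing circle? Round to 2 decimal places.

139.80

Side lengths²: AB² = 178, AC² = 104, BC² = 34.
Since AB² = 178 ≥ 104 + 34 = 138, the angle opposite AB is not acute, so the smallest enclosing circle has AB as diameter.
Centre = midpoint of AB = (4.5, -2.5), r² = 178/4 = 44.5.
Area = π·r² = π·44.5 ≈ 139.80.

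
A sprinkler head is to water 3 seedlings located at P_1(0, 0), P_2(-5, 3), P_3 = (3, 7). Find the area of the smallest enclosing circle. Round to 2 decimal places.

Side lengths²: P_1P_2² = 34, P_1P_3² = 58, P_2P_3² = 80.
Since P_2P_3² = 80 < 58 + 34 = 92, the triangle is acute, so the smallest enclosing circle is the circumcircle.
Circumcentre = (-8/11, 49/11), r² = 2465/121.
Area = π·r² = π·2465/121 ≈ 64.00.

64.00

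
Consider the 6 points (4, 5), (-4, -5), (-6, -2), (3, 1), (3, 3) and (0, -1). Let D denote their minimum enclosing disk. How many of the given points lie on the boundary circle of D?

2

The farthest pair is (4, 5)–(-4, -5) with squared distance 164. The circle on this segment as diameter has centre (0, 0) and r² = 164/4 = 41.
Check (-6, -2): distance² to centre = 40 ≤ 41, so it lies inside.
All remaining points lie in this disk, and no smaller disk contains both endpoints, so this is the minimum enclosing circle.
The points at distance exactly r from the centre are (4, 5), (-4, -5) — 2 points.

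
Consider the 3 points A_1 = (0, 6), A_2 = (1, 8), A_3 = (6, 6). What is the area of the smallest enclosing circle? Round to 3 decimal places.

Side lengths²: A_1A_2² = 5, A_1A_3² = 36, A_2A_3² = 29.
Since A_1A_3² = 36 ≥ 29 + 5 = 34, the angle opposite A_1A_3 is not acute, so the smallest enclosing circle has A_1A_3 as diameter.
Centre = midpoint of A_1A_3 = (3, 6), r² = 36/4 = 9.
Area = π·r² = π·9 ≈ 28.274.

28.274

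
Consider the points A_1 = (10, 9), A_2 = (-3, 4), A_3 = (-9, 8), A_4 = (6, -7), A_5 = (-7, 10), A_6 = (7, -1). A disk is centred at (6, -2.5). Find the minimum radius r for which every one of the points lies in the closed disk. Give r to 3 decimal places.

18.310

The required radius is the distance from (6, -2.5) to the farthest point.
Squared distances: 148.25, 123.25, 335.25, 20.25, 325.25, 3.25.
Maximum is 335.25, attained at A_3.
r = √(335.25) ≈ 18.310.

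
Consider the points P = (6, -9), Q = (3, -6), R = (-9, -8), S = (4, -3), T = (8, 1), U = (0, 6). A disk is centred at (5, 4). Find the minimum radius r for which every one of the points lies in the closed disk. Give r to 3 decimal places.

18.439

The required radius is the distance from (5, 4) to the farthest point.
Squared distances: 170, 104, 340, 50, 18, 29.
Maximum is 340, attained at R.
r = √340 ≈ 18.439.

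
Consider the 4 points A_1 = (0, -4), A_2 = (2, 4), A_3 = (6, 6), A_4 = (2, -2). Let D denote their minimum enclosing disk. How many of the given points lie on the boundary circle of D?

By Welzl's lemma the MEC is supported by two points (diametrically opposite) or three points (on a circumcircle).
The farthest pair is A_1–A_3 with squared distance 136. The circle on this segment as diameter has centre (3, 1) and r² = 136/4 = 34.
Check A_2: distance² to centre = 10 ≤ 34, so it lies inside.
All remaining points lie in this disk, and no smaller disk contains both endpoints, so this is the minimum enclosing circle.
The points at distance exactly r from the centre are A_1, A_3 — 2 points.

2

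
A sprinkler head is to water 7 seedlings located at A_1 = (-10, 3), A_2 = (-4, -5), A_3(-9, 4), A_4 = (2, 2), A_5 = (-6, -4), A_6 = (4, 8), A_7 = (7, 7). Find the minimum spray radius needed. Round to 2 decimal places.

8.88

The minimum enclosing circle is determined by three boundary points: A_1, A_2, A_7.
Their circumcentre is (-1.125, 3.40625) with r² = 78.9306640625.
The farthest remaining point A_5 is at distance² 78.6181640625 ≤ 78.9306640625.
r = √(78.9306640625) ≈ 8.88.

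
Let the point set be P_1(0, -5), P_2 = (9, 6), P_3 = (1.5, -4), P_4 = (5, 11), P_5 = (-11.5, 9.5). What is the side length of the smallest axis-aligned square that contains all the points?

20.5

The bounding box has width 20.5 and height 16.
An axis-aligned square enclosing the set must have side ≥ max(width, height).
So the minimum side is max(20.5, 16) = 20.5.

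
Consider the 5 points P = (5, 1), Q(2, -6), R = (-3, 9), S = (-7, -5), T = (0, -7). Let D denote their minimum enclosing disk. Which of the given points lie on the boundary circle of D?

The farthest pair is R–T with squared distance 265. The circle on this segment as diameter has centre (-1.5, 1) and r² = 265/4 = 66.25.
Check P: distance² to centre = 42.25 ≤ 66.25, so it lies inside.
All remaining points lie in this disk, and no smaller disk contains both endpoints, so this is the minimum enclosing circle.
The points at distance exactly r from the centre are R, S, T — 3 points.

R, S, T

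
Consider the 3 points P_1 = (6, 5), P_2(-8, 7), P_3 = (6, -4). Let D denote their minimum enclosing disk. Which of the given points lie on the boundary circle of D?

P_2, P_3

Side lengths²: P_1P_2² = 200, P_1P_3² = 81, P_2P_3² = 317.
Since P_2P_3² = 317 ≥ 200 + 81 = 281, the angle opposite P_2P_3 is not acute, so the smallest enclosing circle has P_2P_3 as diameter.
Centre = midpoint of P_2P_3 = (-1, 1.5), r² = 317/4 = 79.25.
The points at distance exactly r from the centre are P_2, P_3 — 2 points.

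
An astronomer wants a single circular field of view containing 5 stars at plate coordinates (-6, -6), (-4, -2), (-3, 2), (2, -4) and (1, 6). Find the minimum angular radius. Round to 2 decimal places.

By Welzl's lemma the MEC is supported by two points (diametrically opposite) or three points (on a circumcircle).
The farthest pair is (-6, -6)–(1, 6) with squared distance 193. The circle on this segment as diameter has centre (-2.5, 0) and r² = 193/4 = 48.25.
Check (-4, -2): distance² to centre = 6.25 ≤ 48.25, so it lies inside.
All remaining points lie in this disk, and no smaller disk contains both endpoints, so this is the minimum enclosing circle.
r = √(48.25) ≈ 6.95.

6.95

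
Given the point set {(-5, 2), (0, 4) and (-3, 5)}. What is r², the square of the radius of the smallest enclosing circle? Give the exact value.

Call the three points A, B, C in the order given.
Side lengths²: AB² = 29, AC² = 13, BC² = 10.
Since AB² = 29 ≥ 13 + 10 = 23, the angle opposite AB is not acute, so the smallest enclosing circle has AB as diameter.
Centre = midpoint of AB = (-2.5, 3), r² = 29/4 = 7.25.

7.25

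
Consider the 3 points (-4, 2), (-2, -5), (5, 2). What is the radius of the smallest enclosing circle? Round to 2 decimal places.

5.15

Call the three points A, B, C in the order given.
Side lengths²: AB² = 53, AC² = 81, BC² = 98.
Since BC² = 98 < 81 + 53 = 134, the triangle is acute, so the smallest enclosing circle is the circumcircle.
Circumcentre = (0.5, -0.5), r² = 26.5.
r = √(26.5) ≈ 5.15.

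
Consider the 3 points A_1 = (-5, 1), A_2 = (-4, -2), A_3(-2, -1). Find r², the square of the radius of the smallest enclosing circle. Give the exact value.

Side lengths²: A_1A_2² = 10, A_1A_3² = 13, A_2A_3² = 5.
Since A_1A_3² = 13 < 10 + 5 = 15, the triangle is acute, so the smallest enclosing circle is the circumcircle.
Circumcentre = (-51/14, -3/14), r² = 325/98.

325/98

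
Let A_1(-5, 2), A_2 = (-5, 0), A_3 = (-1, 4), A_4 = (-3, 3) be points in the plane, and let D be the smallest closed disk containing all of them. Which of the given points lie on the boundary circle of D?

By Welzl's lemma the MEC is supported by two points (diametrically opposite) or three points (on a circumcircle).
The farthest pair is A_2–A_3 with squared distance 32. The circle on this segment as diameter has centre (-3, 2) and r² = 32/4 = 8.
Check A_1: distance² to centre = 4 ≤ 8, so it lies inside.
All remaining points lie in this disk, and no smaller disk contains both endpoints, so this is the minimum enclosing circle.
The points at distance exactly r from the centre are A_2, A_3 — 2 points.

A_2, A_3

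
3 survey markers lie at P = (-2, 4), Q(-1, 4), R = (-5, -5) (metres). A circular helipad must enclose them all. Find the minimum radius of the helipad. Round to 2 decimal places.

Side lengths²: PQ² = 1, PR² = 90, QR² = 97.
Since QR² = 97 ≥ 90 + 1 = 91, the angle opposite QR is not acute, so the smallest enclosing circle has QR as diameter.
Centre = midpoint of QR = (-3, -0.5), r² = 97/4 = 24.25.
r = √(24.25) ≈ 4.92.

4.92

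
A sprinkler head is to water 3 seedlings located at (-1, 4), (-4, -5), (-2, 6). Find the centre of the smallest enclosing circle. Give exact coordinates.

(-3, 0.5)

Call the three points A, B, C in the order given.
Side lengths²: AB² = 90, AC² = 5, BC² = 125.
Since BC² = 125 ≥ 90 + 5 = 95, the angle opposite BC is not acute, so the smallest enclosing circle has BC as diameter.
Centre = midpoint of BC = (-3, 0.5), r² = 125/4 = 31.25.
Centre = (-3, 0.5).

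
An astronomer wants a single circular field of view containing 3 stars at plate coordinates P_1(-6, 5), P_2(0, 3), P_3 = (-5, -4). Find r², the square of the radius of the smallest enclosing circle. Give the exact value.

7585/338

Side lengths²: P_1P_2² = 40, P_1P_3² = 82, P_2P_3² = 74.
Since P_1P_3² = 82 < 74 + 40 = 114, the triangle is acute, so the smallest enclosing circle is the circumcircle.
Circumcentre = (-107/26, 17/26), r² = 7585/338.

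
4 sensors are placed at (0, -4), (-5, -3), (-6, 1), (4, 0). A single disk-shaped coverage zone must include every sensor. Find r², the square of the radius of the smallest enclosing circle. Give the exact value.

8585/338

A smallest enclosing disk is always determined by at most three of the input points on its boundary.
The minimum enclosing circle is determined by three boundary points: (-5, -3), (-6, 1), (4, 0).
Their circumcentre is (-27/26, 3/26) with r² = 8585/338.
The farthest remaining point (0, -4) is at distance² 6089/338 ≤ 8585/338.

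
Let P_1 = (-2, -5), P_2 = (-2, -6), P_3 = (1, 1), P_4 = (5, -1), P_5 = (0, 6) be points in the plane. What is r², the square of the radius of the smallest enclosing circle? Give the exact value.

The minimum enclosing circle of a finite set is fixed by two of the points (as a diameter) or three (as a circumcircle).
The farthest pair is P_2–P_5 with squared distance 148. The circle on this segment as diameter has centre (-1, 0) and r² = 148/4 = 37.
Check P_1: distance² to centre = 26 ≤ 37, so it lies inside.
All remaining points lie in this disk, and no smaller disk contains both endpoints, so this is the minimum enclosing circle.

37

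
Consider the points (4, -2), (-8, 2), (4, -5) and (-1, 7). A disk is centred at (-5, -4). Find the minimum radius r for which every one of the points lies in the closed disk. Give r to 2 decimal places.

11.70

The required radius is the distance from (-5, -4) to the farthest point.
Squared distances: 85, 45, 82, 137.
Maximum is 137, attained at (-1, 7).
r = √137 ≈ 11.70.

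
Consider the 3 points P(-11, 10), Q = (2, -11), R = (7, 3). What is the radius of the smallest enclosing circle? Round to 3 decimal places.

Side lengths²: PQ² = 610, PR² = 373, QR² = 221.
Since PQ² = 610 ≥ 373 + 221 = 594, the angle opposite PQ is not acute, so the smallest enclosing circle has PQ as diameter.
Centre = midpoint of PQ = (-4.5, -0.5), r² = 610/4 = 152.5.
r = √(152.5) ≈ 12.349.

12.349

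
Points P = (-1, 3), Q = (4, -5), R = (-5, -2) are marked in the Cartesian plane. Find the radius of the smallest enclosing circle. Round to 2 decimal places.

Side lengths²: PQ² = 89, PR² = 41, QR² = 90.
Since QR² = 90 < 89 + 41 = 130, the triangle is acute, so the smallest enclosing circle is the circumcircle.
Circumcentre = (1/38, -73/38), r² = 18245/722.
r = √(18245/722) ≈ 5.03.

5.03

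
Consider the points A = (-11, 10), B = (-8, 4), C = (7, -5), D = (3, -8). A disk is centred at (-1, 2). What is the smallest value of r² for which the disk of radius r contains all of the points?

The required radius is the distance from (-1, 2) to the farthest point.
Squared distances: 164, 53, 113, 116.
Maximum is 164, attained at A.

164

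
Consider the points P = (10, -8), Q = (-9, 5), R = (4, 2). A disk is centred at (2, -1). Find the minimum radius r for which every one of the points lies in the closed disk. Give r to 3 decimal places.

The required radius is the distance from (2, -1) to the farthest point.
Squared distances: 113, 157, 13.
Maximum is 157, attained at Q.
r = √157 ≈ 12.530.

12.530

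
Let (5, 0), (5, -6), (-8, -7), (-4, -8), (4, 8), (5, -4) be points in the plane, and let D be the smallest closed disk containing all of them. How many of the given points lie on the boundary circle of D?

A smallest enclosing disk is always determined by at most three of the input points on its boundary.
The farthest pair is (-8, -7)–(4, 8) with squared distance 369. The circle on this segment as diameter has centre (-2, 0.5) and r² = 369/4 = 92.25.
Check (5, 0): distance² to centre = 49.25 ≤ 92.25, so it lies inside.
All remaining points lie in this disk, and no smaller disk contains both endpoints, so this is the minimum enclosing circle.
The points at distance exactly r from the centre are (-8, -7), (4, 8) — 2 points.

2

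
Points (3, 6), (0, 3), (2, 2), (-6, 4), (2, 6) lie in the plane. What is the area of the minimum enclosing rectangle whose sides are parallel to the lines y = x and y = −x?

In coordinates u = x + y, v = x − y the rectangle is axis-aligned; the map (x,y)→(u,v) scales areas by 2.
u-values: 9, 3, 4, -2, 8; range = 9 − (-2) = 11.
v-values: -3, -3, 0, -10, -4; range = 0 − (-10) = 10.
Area = (11 × 10) / 2 = 55.

55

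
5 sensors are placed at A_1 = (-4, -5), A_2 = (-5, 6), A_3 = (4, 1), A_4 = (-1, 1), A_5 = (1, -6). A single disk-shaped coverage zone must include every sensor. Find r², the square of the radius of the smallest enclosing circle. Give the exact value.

By Welzl's lemma the MEC is supported by two points (diametrically opposite) or three points (on a circumcircle).
The farthest pair is A_2–A_5 with squared distance 180. The circle on this segment as diameter has centre (-2, 0) and r² = 180/4 = 45.
Check A_1: distance² to centre = 29 ≤ 45, so it lies inside.
All remaining points lie in this disk, and no smaller disk contains both endpoints, so this is the minimum enclosing circle.

45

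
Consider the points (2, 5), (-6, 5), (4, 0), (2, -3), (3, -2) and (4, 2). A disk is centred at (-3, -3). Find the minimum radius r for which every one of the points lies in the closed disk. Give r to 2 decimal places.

9.43

The required radius is the distance from (-3, -3) to the farthest point.
Squared distances: 89, 73, 58, 25, 37, 74.
Maximum is 89, attained at (2, 5).
r = √89 ≈ 9.43.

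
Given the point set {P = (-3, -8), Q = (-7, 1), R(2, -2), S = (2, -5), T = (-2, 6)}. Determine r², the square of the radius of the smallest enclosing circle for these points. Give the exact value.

49.25

The farthest pair is P–T with squared distance 197. The circle on this segment as diameter has centre (-2.5, -1) and r² = 197/4 = 49.25.
Check Q: distance² to centre = 24.25 ≤ 49.25, so it lies inside.
All remaining points lie in this disk, and no smaller disk contains both endpoints, so this is the minimum enclosing circle.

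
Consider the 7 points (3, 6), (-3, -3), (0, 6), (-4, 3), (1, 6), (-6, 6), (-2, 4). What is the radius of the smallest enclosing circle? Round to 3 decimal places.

The minimum enclosing circle of a finite set is fixed by two of the points (as a diameter) or three (as a circumcircle).
The minimum enclosing circle is determined by three boundary points: (3, 6), (-3, -3), (-6, 6).
Their circumcentre is (-1.5, 2.5) with r² = 32.5.
The farthest remaining point (1, 6) is at distance² 18.5 ≤ 32.5.
r = √(32.5) ≈ 5.701.

5.701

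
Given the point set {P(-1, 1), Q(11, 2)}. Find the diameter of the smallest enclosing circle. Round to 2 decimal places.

12.04

The smallest circle enclosing two points has them as diameter endpoints.
Centre = midpoint = (5, 1.5); r² = |PQ|²/4 = 145/4 = 36.25.
Diameter = 2r = 2√(36.25) ≈ 12.04.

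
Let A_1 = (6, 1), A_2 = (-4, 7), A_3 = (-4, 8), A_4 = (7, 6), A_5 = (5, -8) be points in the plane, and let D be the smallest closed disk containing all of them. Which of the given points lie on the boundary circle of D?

A_3, A_5

A smallest enclosing disk is always determined by at most three of the input points on its boundary.
The farthest pair is A_3–A_5 with squared distance 337. The circle on this segment as diameter has centre (0.5, 0) and r² = 337/4 = 84.25.
Check A_1: distance² to centre = 31.25 ≤ 84.25, so it lies inside.
All remaining points lie in this disk, and no smaller disk contains both endpoints, so this is the minimum enclosing circle.
The points at distance exactly r from the centre are A_3, A_5 — 2 points.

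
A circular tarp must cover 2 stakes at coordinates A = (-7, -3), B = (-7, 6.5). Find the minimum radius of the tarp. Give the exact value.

4.75

The smallest circle enclosing two points has them as diameter endpoints.
Centre = midpoint = (-7, 1.75); r² = |AB|²/4 = 90.25/4 = 22.5625.
r = √(22.5625) = 4.75.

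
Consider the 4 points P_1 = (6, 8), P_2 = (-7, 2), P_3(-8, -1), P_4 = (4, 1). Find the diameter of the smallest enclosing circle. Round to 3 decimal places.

16.643

By Welzl's lemma the MEC is supported by two points (diametrically opposite) or three points (on a circumcircle).
The farthest pair is P_1–P_3 with squared distance 277. The circle on this segment as diameter has centre (-1, 3.5) and r² = 277/4 = 69.25.
Check P_2: distance² to centre = 38.25 ≤ 69.25, so it lies inside.
All remaining points lie in this disk, and no smaller disk contains both endpoints, so this is the minimum enclosing circle.
Diameter = 2r = 2√(69.25) ≈ 16.643.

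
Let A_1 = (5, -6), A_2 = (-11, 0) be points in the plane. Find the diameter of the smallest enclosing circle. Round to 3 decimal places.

17.088

The smallest circle enclosing two points has them as diameter endpoints.
Centre = midpoint = (-3, -3); r² = |A_1A_2|²/4 = 292/4 = 73.
Diameter = 2r = 2√73 ≈ 17.088.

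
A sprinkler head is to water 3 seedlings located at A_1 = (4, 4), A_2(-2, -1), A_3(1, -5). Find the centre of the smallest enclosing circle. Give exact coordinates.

Side lengths²: A_1A_2² = 61, A_1A_3² = 90, A_2A_3² = 25.
Since A_1A_3² = 90 ≥ 61 + 25 = 86, the angle opposite A_1A_3 is not acute, so the smallest enclosing circle has A_1A_3 as diameter.
Centre = midpoint of A_1A_3 = (2.5, -0.5), r² = 90/4 = 22.5.
Centre = (2.5, -0.5).

(2.5, -0.5)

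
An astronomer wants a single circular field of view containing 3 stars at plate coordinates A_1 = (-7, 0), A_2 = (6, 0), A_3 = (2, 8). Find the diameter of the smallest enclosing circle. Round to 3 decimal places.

13.463

Side lengths²: A_1A_2² = 169, A_1A_3² = 145, A_2A_3² = 80.
Since A_1A_2² = 169 < 145 + 80 = 225, the triangle is acute, so the smallest enclosing circle is the circumcircle.
Circumcentre = (-0.5, 1.75), r² = 45.3125.
Diameter = 2r = 2√(45.3125) ≈ 13.463.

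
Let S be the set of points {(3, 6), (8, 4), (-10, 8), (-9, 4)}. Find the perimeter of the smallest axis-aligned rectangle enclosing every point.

Width = max x − min x = 8 − (-10) = 18.
Height = max y − min y = 8 − 4 = 4.
Perimeter = 2(18 + 4) = 44.

44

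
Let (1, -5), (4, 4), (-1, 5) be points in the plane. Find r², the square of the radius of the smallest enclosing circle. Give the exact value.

26.40625

Call the three points A, B, C in the order given.
Side lengths²: AB² = 90, AC² = 104, BC² = 26.
Since AC² = 104 < 90 + 26 = 116, the triangle is acute, so the smallest enclosing circle is the circumcircle.
Circumcentre = (0.625, 0.125), r² = 26.40625.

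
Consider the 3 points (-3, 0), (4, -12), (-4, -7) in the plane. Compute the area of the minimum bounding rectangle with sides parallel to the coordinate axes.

x ranges over [-4, 4], width 8.
y ranges over [-12, 0], height 12.
Area = 8 × 12 = 96.

96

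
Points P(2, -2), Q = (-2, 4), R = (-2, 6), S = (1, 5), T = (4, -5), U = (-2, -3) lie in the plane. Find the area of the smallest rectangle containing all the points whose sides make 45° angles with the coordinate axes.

93.5

In coordinates u = x + y, v = x − y the rectangle is axis-aligned; the map (x,y)→(u,v) scales areas by 2.
u-values: 0, 2, 4, 6, -1, -5; range = 6 − (-5) = 11.
v-values: 4, -6, -8, -4, 9, 1; range = 9 − (-8) = 17.
Area = (11 × 17) / 2 = 93.5.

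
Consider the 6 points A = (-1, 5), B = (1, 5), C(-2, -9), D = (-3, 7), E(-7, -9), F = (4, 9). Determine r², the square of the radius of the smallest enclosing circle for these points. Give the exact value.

A smallest enclosing disk is always determined by at most three of the input points on its boundary.
The farthest pair is E–F with squared distance 445. The circle on this segment as diameter has centre (-1.5, 0) and r² = 445/4 = 111.25.
Check A: distance² to centre = 25.25 ≤ 111.25, so it lies inside.
All remaining points lie in this disk, and no smaller disk contains both endpoints, so this is the minimum enclosing circle.

111.25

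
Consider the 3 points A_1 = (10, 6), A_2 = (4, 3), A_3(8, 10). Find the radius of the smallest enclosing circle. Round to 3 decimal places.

Side lengths²: A_1A_2² = 45, A_1A_3² = 20, A_2A_3² = 65.
Since A_2A_3² = 65 ≥ 45 + 20 = 65, the angle opposite A_2A_3 is not acute, so the smallest enclosing circle has A_2A_3 as diameter.
Centre = midpoint of A_2A_3 = (6, 6.5), r² = 65/4 = 16.25.
r = √(16.25) ≈ 4.031.

4.031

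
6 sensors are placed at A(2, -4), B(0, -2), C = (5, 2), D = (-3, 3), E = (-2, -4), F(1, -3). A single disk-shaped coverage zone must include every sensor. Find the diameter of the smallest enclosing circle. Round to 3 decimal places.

9.556

The minimum enclosing circle is determined by three boundary points: C, D, E.
Their circumcentre is (15/22, -1/22) with r² = 5525/242.
The farthest remaining point A is at distance² 4205/242 ≤ 5525/242.
Diameter = 2r = 2√(5525/242) ≈ 9.556.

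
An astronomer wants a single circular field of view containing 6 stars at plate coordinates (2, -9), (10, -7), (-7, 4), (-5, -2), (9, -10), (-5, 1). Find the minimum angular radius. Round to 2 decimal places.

10.63

The minimum enclosing circle of a finite set is fixed by two of the points (as a diameter) or three (as a circumcircle).
The farthest pair is (-7, 4)–(9, -10) with squared distance 452. The circle on this segment as diameter has centre (1, -3) and r² = 452/4 = 113.
Check (2, -9): distance² to centre = 37 ≤ 113, so it lies inside.
All remaining points lie in this disk, and no smaller disk contains both endpoints, so this is the minimum enclosing circle.
r = √113 ≈ 10.63.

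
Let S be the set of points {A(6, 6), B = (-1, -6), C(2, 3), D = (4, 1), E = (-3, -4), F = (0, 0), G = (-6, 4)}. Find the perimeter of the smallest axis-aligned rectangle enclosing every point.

48

Width = max x − min x = 6 − (-6) = 12.
Height = max y − min y = 6 − (-6) = 12.
Perimeter = 2(12 + 12) = 48.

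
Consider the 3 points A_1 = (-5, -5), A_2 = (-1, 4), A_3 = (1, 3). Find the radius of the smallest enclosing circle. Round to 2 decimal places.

5.01

Side lengths²: A_1A_2² = 97, A_1A_3² = 100, A_2A_3² = 5.
Since A_1A_3² = 100 < 97 + 5 = 102, the triangle is acute, so the smallest enclosing circle is the circumcircle.
Circumcentre = (-24/11, -19/22), r² = 12125/484.
r = √(12125/484) ≈ 5.01.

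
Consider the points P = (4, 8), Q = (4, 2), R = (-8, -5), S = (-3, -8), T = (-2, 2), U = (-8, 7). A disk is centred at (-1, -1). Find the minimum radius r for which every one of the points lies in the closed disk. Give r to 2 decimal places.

10.63

The required radius is the distance from (-1, -1) to the farthest point.
Squared distances: 106, 34, 65, 53, 10, 113.
Maximum is 113, attained at U.
r = √113 ≈ 10.63.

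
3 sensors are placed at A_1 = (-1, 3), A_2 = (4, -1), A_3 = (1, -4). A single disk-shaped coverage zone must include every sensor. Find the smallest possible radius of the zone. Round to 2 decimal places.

Side lengths²: A_1A_2² = 41, A_1A_3² = 53, A_2A_3² = 18.
Since A_1A_3² = 53 < 41 + 18 = 59, the triangle is acute, so the smallest enclosing circle is the circumcircle.
Circumcentre = (7/18, -7/18), r² = 2173/162.
r = √(2173/162) ≈ 3.66.

3.66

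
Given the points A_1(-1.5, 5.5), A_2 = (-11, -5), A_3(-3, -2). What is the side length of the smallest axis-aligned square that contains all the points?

The bounding box has width 9.5 and height 10.5.
An axis-aligned square enclosing the set must have side ≥ max(width, height).
So the minimum side is max(9.5, 10.5) = 10.5.

10.5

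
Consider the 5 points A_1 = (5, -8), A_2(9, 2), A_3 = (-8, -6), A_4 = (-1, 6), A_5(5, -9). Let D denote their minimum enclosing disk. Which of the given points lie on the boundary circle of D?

By Welzl's lemma the MEC is supported by two points (diametrically opposite) or three points (on a circumcircle).
The farthest pair is A_2–A_3 with squared distance 353. The circle on this segment as diameter has centre (0.5, -2) and r² = 353/4 = 88.25.
Check A_1: distance² to centre = 56.25 ≤ 88.25, so it lies inside.
All remaining points lie in this disk, and no smaller disk contains both endpoints, so this is the minimum enclosing circle.
The points at distance exactly r from the centre are A_2, A_3 — 2 points.

A_2, A_3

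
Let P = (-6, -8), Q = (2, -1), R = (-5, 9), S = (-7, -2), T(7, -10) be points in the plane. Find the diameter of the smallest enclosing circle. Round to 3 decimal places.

22.472

A smallest enclosing disk is always determined by at most three of the input points on its boundary.
The farthest pair is R–T with squared distance 505. The circle on this segment as diameter has centre (1, -0.5) and r² = 505/4 = 126.25.
Check P: distance² to centre = 105.25 ≤ 126.25, so it lies inside.
All remaining points lie in this disk, and no smaller disk contains both endpoints, so this is the minimum enclosing circle.
Diameter = 2r = 2√(126.25) ≈ 22.472.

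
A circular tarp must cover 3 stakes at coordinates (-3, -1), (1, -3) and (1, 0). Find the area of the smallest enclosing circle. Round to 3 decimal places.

16.690

Call the three points A, B, C in the order given.
Side lengths²: AB² = 20, AC² = 17, BC² = 9.
Since AB² = 20 < 17 + 9 = 26, the triangle is acute, so the smallest enclosing circle is the circumcircle.
Circumcentre = (-0.75, -1.5), r² = 5.3125.
Area = π·r² = π·5.3125 ≈ 16.690.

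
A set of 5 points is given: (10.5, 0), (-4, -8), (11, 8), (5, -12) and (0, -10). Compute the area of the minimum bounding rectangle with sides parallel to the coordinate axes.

x ranges over [-4, 11], width 15.
y ranges over [-12, 8], height 20.
Area = 15 × 20 = 300.

300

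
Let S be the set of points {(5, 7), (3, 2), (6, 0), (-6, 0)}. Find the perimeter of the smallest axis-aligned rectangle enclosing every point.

Width = max x − min x = 6 − (-6) = 12.
Height = max y − min y = 7 − 0 = 7.
Perimeter = 2(12 + 7) = 38.

38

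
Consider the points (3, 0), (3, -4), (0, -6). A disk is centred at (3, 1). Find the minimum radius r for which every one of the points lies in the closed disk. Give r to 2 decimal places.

7.62

The required radius is the distance from (3, 1) to the farthest point.
Squared distances: 1, 25, 58.
Maximum is 58, attained at (0, -6).
r = √58 ≈ 7.62.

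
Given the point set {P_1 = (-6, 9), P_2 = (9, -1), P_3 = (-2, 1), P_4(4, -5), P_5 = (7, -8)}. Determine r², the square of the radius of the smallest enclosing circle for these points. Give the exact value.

114.5

By Welzl's lemma the MEC is supported by two points (diametrically opposite) or three points (on a circumcircle).
The farthest pair is P_1–P_5 with squared distance 458. The circle on this segment as diameter has centre (0.5, 0.5) and r² = 458/4 = 114.5.
Check P_2: distance² to centre = 74.5 ≤ 114.5, so it lies inside.
All remaining points lie in this disk, and no smaller disk contains both endpoints, so this is the minimum enclosing circle.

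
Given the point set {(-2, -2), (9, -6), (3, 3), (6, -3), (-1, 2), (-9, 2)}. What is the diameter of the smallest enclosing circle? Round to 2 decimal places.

19.70

By Welzl's lemma the MEC is supported by two points (diametrically opposite) or three points (on a circumcircle).
The farthest pair is (9, -6)–(-9, 2) with squared distance 388. The circle on this segment as diameter has centre (0, -2) and r² = 388/4 = 97.
Check (-2, -2): distance² to centre = 4 ≤ 97, so it lies inside.
All remaining points lie in this disk, and no smaller disk contains both endpoints, so this is the minimum enclosing circle.
Diameter = 2r = 2√97 ≈ 19.70.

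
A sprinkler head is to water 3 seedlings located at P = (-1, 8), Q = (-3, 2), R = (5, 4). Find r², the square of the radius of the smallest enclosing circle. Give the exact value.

2210/121

Side lengths²: PQ² = 40, PR² = 52, QR² = 68.
Since QR² = 68 < 52 + 40 = 92, the triangle is acute, so the smallest enclosing circle is the circumcircle.
Circumcentre = (8/11, 45/11), r² = 2210/121.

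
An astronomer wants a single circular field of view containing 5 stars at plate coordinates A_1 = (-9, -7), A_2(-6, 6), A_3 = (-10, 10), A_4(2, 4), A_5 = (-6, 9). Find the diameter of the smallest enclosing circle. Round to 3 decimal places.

The minimum enclosing circle is determined by three boundary points: A_1, A_3, A_4.
Their circumcentre is (-20/3, 5/3) with r² = 725/9.
The farthest remaining point A_5 is at distance² 488/9 ≤ 725/9.
Diameter = 2r = 2√(725/9) ≈ 17.951.

17.951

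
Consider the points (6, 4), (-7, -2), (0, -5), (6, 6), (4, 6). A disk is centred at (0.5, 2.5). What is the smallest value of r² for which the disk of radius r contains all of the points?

The required radius is the distance from (0.5, 2.5) to the farthest point.
Squared distances: 32.5, 76.5, 56.5, 42.5, 24.5.
Maximum is 76.5, attained at (-7, -2).

76.5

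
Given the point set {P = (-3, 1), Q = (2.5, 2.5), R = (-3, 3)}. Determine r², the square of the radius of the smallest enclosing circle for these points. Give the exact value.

3965/484

Side lengths²: PQ² = 32.5, PR² = 4, QR² = 30.5.
Since PQ² = 32.5 < 30.5 + 4 = 34.5, the triangle is acute, so the smallest enclosing circle is the circumcircle.
Circumcentre = (-7/22, 2), r² = 3965/484.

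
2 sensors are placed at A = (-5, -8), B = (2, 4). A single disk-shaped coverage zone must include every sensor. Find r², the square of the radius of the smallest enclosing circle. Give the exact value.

The smallest circle enclosing two points has them as diameter endpoints.
Centre = midpoint = (-1.5, -2); r² = |AB|²/4 = 193/4 = 48.25.

48.25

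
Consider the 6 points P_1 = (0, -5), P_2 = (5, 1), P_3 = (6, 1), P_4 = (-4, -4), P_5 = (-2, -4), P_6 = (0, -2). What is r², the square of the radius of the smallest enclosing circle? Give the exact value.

By Welzl's lemma the MEC is supported by two points (diametrically opposite) or three points (on a circumcircle).
The farthest pair is P_3–P_4 with squared distance 125. The circle on this segment as diameter has centre (1, -1.5) and r² = 125/4 = 31.25.
Check P_1: distance² to centre = 13.25 ≤ 31.25, so it lies inside.
All remaining points lie in this disk, and no smaller disk contains both endpoints, so this is the minimum enclosing circle.

31.25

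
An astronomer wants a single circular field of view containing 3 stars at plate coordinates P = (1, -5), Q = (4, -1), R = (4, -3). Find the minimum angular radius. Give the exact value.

2.5

Side lengths²: PQ² = 25, PR² = 13, QR² = 4.
Since PQ² = 25 ≥ 13 + 4 = 17, the angle opposite PQ is not acute, so the smallest enclosing circle has PQ as diameter.
Centre = midpoint of PQ = (2.5, -3), r² = 25/4 = 6.25.
r = √(6.25) = 2.5.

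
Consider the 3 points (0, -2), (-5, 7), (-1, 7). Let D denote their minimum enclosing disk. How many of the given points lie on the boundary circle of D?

Call the three points A, B, C in the order given.
Side lengths²: AB² = 106, AC² = 82, BC² = 16.
Since AB² = 106 ≥ 82 + 16 = 98, the angle opposite AB is not acute, so the smallest enclosing circle has AB as diameter.
Centre = midpoint of AB = (-2.5, 2.5), r² = 106/4 = 26.5.
The points at distance exactly r from the centre are (0, -2), (-5, 7) — 2 points.

2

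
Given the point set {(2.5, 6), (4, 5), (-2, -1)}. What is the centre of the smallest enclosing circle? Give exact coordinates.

(0.95, 2.05)

Call the three points A, B, C in the order given.
Side lengths²: AB² = 3.25, AC² = 69.25, BC² = 72.
Since BC² = 72 < 69.25 + 3.25 = 72.5, the triangle is acute, so the smallest enclosing circle is the circumcircle.
Circumcentre = (0.95, 2.05), r² = 18.005.
Centre = (0.95, 2.05).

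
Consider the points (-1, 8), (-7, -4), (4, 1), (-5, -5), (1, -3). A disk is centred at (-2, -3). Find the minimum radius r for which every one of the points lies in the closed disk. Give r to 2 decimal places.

11.05

The required radius is the distance from (-2, -3) to the farthest point.
Squared distances: 122, 26, 52, 13, 9.
Maximum is 122, attained at (-1, 8).
r = √122 ≈ 11.05.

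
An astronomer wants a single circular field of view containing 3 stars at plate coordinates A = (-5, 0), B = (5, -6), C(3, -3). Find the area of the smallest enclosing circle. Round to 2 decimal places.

Side lengths²: AB² = 136, AC² = 73, BC² = 13.
Since AB² = 136 ≥ 73 + 13 = 86, the angle opposite AB is not acute, so the smallest enclosing circle has AB as diameter.
Centre = midpoint of AB = (0, -3), r² = 136/4 = 34.
Area = π·r² = π·34 ≈ 106.81.

106.81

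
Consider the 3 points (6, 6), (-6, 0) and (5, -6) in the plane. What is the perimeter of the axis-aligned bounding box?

Width = max x − min x = 6 − (-6) = 12.
Height = max y − min y = 6 − (-6) = 12.
Perimeter = 2(12 + 12) = 48.

48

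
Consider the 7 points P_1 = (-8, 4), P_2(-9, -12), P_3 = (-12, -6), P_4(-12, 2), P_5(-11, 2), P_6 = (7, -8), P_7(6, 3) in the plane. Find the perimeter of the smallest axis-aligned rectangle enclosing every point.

Width = max x − min x = 7 − (-12) = 19.
Height = max y − min y = 4 − (-12) = 16.
Perimeter = 2(19 + 16) = 70.

70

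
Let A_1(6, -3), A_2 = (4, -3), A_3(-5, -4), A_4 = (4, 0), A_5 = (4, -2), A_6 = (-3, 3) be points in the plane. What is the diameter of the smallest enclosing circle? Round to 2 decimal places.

11.60

By Welzl's lemma the MEC is supported by two points (diametrically opposite) or three points (on a circumcircle).
The minimum enclosing circle is determined by three boundary points: A_1, A_3, A_6.
Their circumcentre is (0.34, -1.74) with r² = 33.6232.
The farthest remaining point A_4 is at distance² 16.4232 ≤ 33.6232.
Diameter = 2r = 2√(33.6232) ≈ 11.60.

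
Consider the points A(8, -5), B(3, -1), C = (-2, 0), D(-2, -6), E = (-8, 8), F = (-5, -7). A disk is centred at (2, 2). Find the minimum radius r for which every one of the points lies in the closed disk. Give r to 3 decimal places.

The required radius is the distance from (2, 2) to the farthest point.
Squared distances: 85, 10, 20, 80, 136, 130.
Maximum is 136, attained at E.
r = √136 ≈ 11.662.

11.662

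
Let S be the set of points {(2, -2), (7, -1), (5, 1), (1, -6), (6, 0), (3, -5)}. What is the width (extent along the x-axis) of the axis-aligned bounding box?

max x = 7, min x = 1, so width = 6.

6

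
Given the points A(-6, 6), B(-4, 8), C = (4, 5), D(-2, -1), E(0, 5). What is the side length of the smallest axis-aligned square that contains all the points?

10

The bounding box has width 10 and height 9.
An axis-aligned square enclosing the set must have side ≥ max(width, height).
So the minimum side is max(10, 9) = 10.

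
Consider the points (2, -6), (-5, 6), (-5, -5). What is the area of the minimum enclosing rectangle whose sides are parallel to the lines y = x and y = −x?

104.5

In coordinates u = x + y, v = x − y the rectangle is axis-aligned; the map (x,y)→(u,v) scales areas by 2.
u-values: -4, 1, -10; range = 1 − (-10) = 11.
v-values: 8, -11, 0; range = 8 − (-11) = 19.
Area = (11 × 19) / 2 = 104.5.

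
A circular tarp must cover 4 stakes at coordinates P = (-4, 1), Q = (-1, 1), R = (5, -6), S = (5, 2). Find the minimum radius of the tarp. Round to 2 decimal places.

By Welzl's lemma the MEC is supported by two points (diametrically opposite) or three points (on a circumcircle).
The minimum enclosing circle is determined by three boundary points: P, R, S.
Their circumcentre is (8/9, -2) with r² = 2665/81.
The farthest remaining point Q is at distance² 1018/81 ≤ 2665/81.
r = √(2665/81) ≈ 5.74.

5.74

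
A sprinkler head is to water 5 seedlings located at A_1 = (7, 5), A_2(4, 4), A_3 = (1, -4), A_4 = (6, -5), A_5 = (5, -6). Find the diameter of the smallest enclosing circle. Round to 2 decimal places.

The minimum enclosing circle of a finite set is fixed by two of the points (as a diameter) or three (as a circumcircle).
The minimum enclosing circle is determined by three boundary points: A_1, A_3, A_5.
Their circumcentre is (5.3125, -0.375) with r² = 31.73828125.
The farthest remaining point A_4 is at distance² 21.86328125 ≤ 31.73828125.
Diameter = 2r = 2√(31.73828125) ≈ 11.27.

11.27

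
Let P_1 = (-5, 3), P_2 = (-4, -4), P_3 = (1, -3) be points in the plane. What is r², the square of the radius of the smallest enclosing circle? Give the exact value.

Side lengths²: P_1P_2² = 50, P_1P_3² = 72, P_2P_3² = 26.
Since P_1P_3² = 72 < 50 + 26 = 76, the triangle is acute, so the smallest enclosing circle is the circumcircle.
Circumcentre = (-13/6, -1/6), r² = 325/18.

325/18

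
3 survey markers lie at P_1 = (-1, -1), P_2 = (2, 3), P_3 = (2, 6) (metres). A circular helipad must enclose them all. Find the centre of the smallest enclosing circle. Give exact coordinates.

(0.5, 2.5)

Side lengths²: P_1P_2² = 25, P_1P_3² = 58, P_2P_3² = 9.
Since P_1P_3² = 58 ≥ 25 + 9 = 34, the angle opposite P_1P_3 is not acute, so the smallest enclosing circle has P_1P_3 as diameter.
Centre = midpoint of P_1P_3 = (0.5, 2.5), r² = 58/4 = 14.5.
Centre = (0.5, 2.5).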